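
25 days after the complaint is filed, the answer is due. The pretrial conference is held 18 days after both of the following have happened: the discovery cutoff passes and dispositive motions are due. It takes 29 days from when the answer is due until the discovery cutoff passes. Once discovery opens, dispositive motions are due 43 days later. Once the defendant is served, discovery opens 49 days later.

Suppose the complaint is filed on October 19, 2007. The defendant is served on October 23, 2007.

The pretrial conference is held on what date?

February 10, 2008

The complaint is filed: Oct 19, 2007.
The answer is due: Oct 19, 2007 + 25 days = Nov 13, 2007.
The discovery cutoff passes: Nov 13, 2007 + 29 days = Dec 12, 2007.
The defendant is served: Oct 23, 2007.
Discovery opens: Oct 23, 2007 + 49 days = Dec 11, 2007.
Dispositive motions are due: Dec 11, 2007 + 43 days = Jan 23, 2008.
Both prerequisites met — the discovery cutoff passes (Dec 12, 2007), dispositive motions are due (Jan 23, 2008); the later is Jan 23, 2008.
The pretrial conference is held: Jan 23, 2008 + 18 days = Feb 10, 2008.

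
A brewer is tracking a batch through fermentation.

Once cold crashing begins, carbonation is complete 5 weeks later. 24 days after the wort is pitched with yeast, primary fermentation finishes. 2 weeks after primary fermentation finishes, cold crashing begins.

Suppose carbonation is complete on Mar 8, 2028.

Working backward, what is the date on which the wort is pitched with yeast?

Carbonation is complete: Mar 8, 2028.
Cold crashing begins: Mar 8, 2028 − 5 weeks = Feb 2, 2028.
Primary fermentation finishes: Feb 2, 2028 − 2 weeks = Jan 19, 2028.
The wort is pitched with yeast: Jan 19, 2028 − 24 days = Dec 26, 2027.

Dec 26, 2027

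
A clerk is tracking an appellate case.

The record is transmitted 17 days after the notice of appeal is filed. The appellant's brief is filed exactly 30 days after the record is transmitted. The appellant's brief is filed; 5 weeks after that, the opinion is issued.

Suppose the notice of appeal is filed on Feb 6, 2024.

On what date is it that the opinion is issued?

Apr 28, 2024

The notice of appeal is filed: Feb 6, 2024.
The record is transmitted: Feb 6, 2024 + 17 days = Feb 23, 2024.
The appellant's brief is filed: Feb 23, 2024 + 30 days = Mar 24, 2024.
The opinion is issued: Mar 24, 2024 + 5 weeks = Apr 28, 2024.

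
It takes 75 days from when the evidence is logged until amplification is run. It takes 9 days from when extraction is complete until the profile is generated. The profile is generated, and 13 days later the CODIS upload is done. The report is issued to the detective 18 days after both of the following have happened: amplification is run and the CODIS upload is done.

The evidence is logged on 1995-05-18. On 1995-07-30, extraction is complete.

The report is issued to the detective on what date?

1995-09-08

The evidence is logged: May 18, 1995.
Amplification is run: May 18, 1995 + 75 days = Aug 1, 1995.
Extraction is complete: Jul 30, 1995.
The profile is generated: Jul 30, 1995 + 9 days = Aug 8, 1995.
The CODIS upload is done: Aug 8, 1995 + 13 days = Aug 21, 1995.
Both prerequisites met — amplification is run (Aug 1, 1995), the CODIS upload is done (Aug 21, 1995); the later is Aug 21, 1995.
The report is issued to the detective: Aug 21, 1995 + 18 days = Sep 8, 1995.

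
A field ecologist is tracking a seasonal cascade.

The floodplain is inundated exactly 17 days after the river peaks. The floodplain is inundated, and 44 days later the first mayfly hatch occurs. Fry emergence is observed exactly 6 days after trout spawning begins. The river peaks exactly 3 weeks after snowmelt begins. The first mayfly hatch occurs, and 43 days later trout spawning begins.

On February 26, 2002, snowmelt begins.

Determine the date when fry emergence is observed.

Snowmelt begins: Feb 26, 2002.
The river peaks: Feb 26, 2002 + 3 weeks = Mar 19, 2002.
The floodplain is inundated: Mar 19, 2002 + 17 days = Apr 5, 2002.
The first mayfly hatch occurs: Apr 5, 2002 + 44 days = May 19, 2002.
Trout spawning begins: May 19, 2002 + 43 days = Jul 1, 2002.
Fry emergence is observed: Jul 1, 2002 + 6 days = Jul 7, 2002.

July 7, 2002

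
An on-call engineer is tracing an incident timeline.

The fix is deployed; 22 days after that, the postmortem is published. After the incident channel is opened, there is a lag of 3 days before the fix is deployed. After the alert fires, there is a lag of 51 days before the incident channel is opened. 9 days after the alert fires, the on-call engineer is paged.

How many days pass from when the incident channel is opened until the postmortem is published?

Causal path: the incident channel is opened → the fix is deployed → the postmortem is published.
Total delay along the path: 3 + 22 = 25 days.

25 days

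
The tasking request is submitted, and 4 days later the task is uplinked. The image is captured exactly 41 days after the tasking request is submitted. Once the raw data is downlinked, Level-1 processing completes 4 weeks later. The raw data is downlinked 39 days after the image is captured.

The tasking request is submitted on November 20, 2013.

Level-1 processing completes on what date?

March 8, 2014

The tasking request is submitted: Nov 20, 2013.
The image is captured: Nov 20, 2013 + 41 days = Dec 31, 2013.
The raw data is downlinked: Dec 31, 2013 + 39 days = Feb 8, 2014.
Level-1 processing completes: Feb 8, 2014 + 4 weeks = Mar 8, 2014.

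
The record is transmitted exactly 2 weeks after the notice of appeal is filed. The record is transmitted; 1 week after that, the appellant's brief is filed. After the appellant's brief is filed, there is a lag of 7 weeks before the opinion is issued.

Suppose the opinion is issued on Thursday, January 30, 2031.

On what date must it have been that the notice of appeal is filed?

Thursday, November 21, 2030

The opinion is issued: Jan 30, 2031.
The appellant's brief is filed: Jan 30, 2031 − 7 weeks = Dec 12, 2030.
The record is transmitted: Dec 12, 2030 − 1 week = Dec 5, 2030.
The notice of appeal is filed: Dec 5, 2030 − 2 weeks = Nov 21, 2030.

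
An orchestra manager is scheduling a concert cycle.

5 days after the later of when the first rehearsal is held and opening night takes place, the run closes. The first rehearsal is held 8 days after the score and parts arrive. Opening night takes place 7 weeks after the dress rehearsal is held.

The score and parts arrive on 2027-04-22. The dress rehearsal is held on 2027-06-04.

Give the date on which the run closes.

2027-07-28

The score and parts arrive: Apr 22, 2027.
The first rehearsal is held: Apr 22, 2027 + 8 days = Apr 30, 2027.
The dress rehearsal is held: Jun 4, 2027.
Opening night takes place: Jun 4, 2027 + 7 weeks = Jul 23, 2027.
Both prerequisites met — the first rehearsal is held (Apr 30, 2027), opening night takes place (Jul 23, 2027); the later is Jul 23, 2027.
The run closes: Jul 23, 2027 + 5 days = Jul 28, 2027.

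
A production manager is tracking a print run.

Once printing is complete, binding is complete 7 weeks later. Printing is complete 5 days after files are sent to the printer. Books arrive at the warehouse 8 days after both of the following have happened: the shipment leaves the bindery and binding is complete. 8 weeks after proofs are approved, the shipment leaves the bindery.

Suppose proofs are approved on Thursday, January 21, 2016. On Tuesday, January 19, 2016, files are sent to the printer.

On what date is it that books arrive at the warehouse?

Friday, March 25, 2016

Proofs are approved: Jan 21, 2016.
The shipment leaves the bindery: Jan 21, 2016 + 8 weeks = Mar 17, 2016.
Files are sent to the printer: Jan 19, 2016.
Printing is complete: Jan 19, 2016 + 5 days = Jan 24, 2016.
Binding is complete: Jan 24, 2016 + 7 weeks = Mar 13, 2016.
Both prerequisites met — the shipment leaves the bindery (Mar 17, 2016), binding is complete (Mar 13, 2016); the later is Mar 17, 2016.
Books arrive at the warehouse: Mar 17, 2016 + 8 days = Mar 25, 2016.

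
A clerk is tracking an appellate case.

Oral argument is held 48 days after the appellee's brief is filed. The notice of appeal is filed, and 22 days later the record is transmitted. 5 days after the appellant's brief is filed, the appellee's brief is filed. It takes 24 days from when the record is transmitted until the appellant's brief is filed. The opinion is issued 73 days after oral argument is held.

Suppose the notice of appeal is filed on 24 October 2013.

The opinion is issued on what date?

The notice of appeal is filed: Oct 24, 2013.
The record is transmitted: Oct 24, 2013 + 22 days = Nov 15, 2013.
The appellant's brief is filed: Nov 15, 2013 + 24 days = Dec 9, 2013.
The appellee's brief is filed: Dec 9, 2013 + 5 days = Dec 14, 2013.
Oral argument is held: Dec 14, 2013 + 48 days = Jan 31, 2014.
The opinion is issued: Jan 31, 2014 + 73 days = Apr 14, 2014.

14 April 2014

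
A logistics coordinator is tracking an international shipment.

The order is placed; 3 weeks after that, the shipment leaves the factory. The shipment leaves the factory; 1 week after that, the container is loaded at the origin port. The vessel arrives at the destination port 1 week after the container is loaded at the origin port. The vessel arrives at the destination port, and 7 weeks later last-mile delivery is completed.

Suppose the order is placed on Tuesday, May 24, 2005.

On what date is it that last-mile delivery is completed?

The order is placed: May 24, 2005.
The shipment leaves the factory: May 24, 2005 + 3 weeks = Jun 14, 2005.
The container is loaded at the origin port: Jun 14, 2005 + 1 week = Jun 21, 2005.
The vessel arrives at the destination port: Jun 21, 2005 + 1 week = Jun 28, 2005.
Last-mile delivery is completed: Jun 28, 2005 + 7 weeks = Aug 16, 2005.

Tuesday, August 16, 2005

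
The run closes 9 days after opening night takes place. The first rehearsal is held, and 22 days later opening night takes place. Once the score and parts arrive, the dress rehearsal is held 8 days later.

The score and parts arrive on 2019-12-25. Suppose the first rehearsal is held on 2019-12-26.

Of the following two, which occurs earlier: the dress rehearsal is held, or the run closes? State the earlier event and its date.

The dress rehearsal is held — 2020-01-02

The score and parts arrive: Dec 25, 2019.
The dress rehearsal is held: Dec 25, 2019 + 8 days = Jan 2, 2020.
The first rehearsal is held: Dec 26, 2019.
Opening night takes place: Dec 26, 2019 + 22 days = Jan 17, 2020.
The run closes: Jan 17, 2020 + 9 days = Jan 26, 2020.
Comparing: the dress rehearsal is held on Jan 2, 2020 vs the run closes on Jan 26, 2020. Earlier: the dress rehearsal is held.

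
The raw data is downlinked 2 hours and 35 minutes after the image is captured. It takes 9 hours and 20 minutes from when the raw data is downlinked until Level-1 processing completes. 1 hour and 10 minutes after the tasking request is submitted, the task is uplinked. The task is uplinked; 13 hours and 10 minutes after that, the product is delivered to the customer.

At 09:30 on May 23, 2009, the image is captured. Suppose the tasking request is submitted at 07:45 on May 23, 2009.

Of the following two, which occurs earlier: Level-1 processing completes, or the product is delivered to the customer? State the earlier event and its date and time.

Level-1 processing completes — 21:25 on May 23, 2009

The image is captured: 09:30 May 23, 2009.
The raw data is downlinked: 09:30 May 23, 2009 + 2h35m = 12:05 May 23, 2009.
Level-1 processing completes: 12:05 May 23, 2009 + 9h20m = 21:25 May 23, 2009.
The tasking request is submitted: 07:45 May 23, 2009.
The task is uplinked: 07:45 May 23, 2009 + 1h10m = 08:55 May 23, 2009.
The product is delivered to the customer: 08:55 May 23, 2009 + 13h10m = 22:05 May 23, 2009.
Comparing: Level-1 processing completes at 21:25 May 23, 2009 vs the product is delivered to the customer at 22:05 May 23, 2009. Earlier: Level-1 processing completes.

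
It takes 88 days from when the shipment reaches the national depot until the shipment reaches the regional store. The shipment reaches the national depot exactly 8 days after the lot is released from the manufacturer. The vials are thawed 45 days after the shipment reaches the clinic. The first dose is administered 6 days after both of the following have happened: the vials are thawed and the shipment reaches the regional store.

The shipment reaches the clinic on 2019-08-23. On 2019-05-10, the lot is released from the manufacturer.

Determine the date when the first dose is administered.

The shipment reaches the clinic: Aug 23, 2019.
The vials are thawed: Aug 23, 2019 + 45 days = Oct 7, 2019.
The lot is released from the manufacturer: May 10, 2019.
The shipment reaches the national depot: May 10, 2019 + 8 days = May 18, 2019.
The shipment reaches the regional store: May 18, 2019 + 88 days = Aug 14, 2019.
Both prerequisites met — the vials are thawed (Oct 7, 2019), the shipment reaches the regional store (Aug 14, 2019); the later is Oct 7, 2019.
The first dose is administered: Oct 7, 2019 + 6 days = Oct 13, 2019.

2019-10-13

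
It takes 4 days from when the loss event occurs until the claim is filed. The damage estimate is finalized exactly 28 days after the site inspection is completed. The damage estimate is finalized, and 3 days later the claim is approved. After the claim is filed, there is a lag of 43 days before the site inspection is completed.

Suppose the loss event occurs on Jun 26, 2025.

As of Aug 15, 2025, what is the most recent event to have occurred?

The site inspection is completed

The loss event occurs: Jun 26, 2025.
The claim is filed: Jun 26, 2025 + 4 days = Jun 30, 2025.
The site inspection is completed: Jun 30, 2025 + 43 days = Aug 12, 2025.
The damage estimate is finalized: Aug 12, 2025 + 28 days = Sep 9, 2025.
The claim is approved: Sep 9, 2025 + 3 days = Sep 12, 2025.
Aug 15, 2025 falls between when the site inspection is completed (Aug 12, 2025) and when the damage estimate is finalized (Sep 9, 2025).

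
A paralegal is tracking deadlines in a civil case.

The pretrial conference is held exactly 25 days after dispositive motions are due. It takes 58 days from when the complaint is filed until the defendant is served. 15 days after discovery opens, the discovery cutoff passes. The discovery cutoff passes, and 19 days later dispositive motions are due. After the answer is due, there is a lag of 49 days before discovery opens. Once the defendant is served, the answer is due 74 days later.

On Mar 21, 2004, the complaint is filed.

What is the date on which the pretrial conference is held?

Nov 16, 2004

The complaint is filed: Mar 21, 2004.
The defendant is served: Mar 21, 2004 + 58 days = May 18, 2004.
The answer is due: May 18, 2004 + 74 days = Jul 31, 2004.
Discovery opens: Jul 31, 2004 + 49 days = Sep 18, 2004.
The discovery cutoff passes: Sep 18, 2004 + 15 days = Oct 3, 2004.
Dispositive motions are due: Oct 3, 2004 + 19 days = Oct 22, 2004.
The pretrial conference is held: Oct 22, 2004 + 25 days = Nov 16, 2004.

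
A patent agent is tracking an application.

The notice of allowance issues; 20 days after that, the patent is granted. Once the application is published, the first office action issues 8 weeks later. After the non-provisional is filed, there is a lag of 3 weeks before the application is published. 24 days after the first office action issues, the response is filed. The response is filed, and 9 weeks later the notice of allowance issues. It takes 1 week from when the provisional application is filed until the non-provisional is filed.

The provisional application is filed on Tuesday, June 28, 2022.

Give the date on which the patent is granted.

The provisional application is filed: Jun 28, 2022.
The non-provisional is filed: Jun 28, 2022 + 1 week = Jul 5, 2022.
The application is published: Jul 5, 2022 + 3 weeks = Jul 26, 2022.
The first office action issues: Jul 26, 2022 + 8 weeks = Sep 20, 2022.
The response is filed: Sep 20, 2022 + 24 days = Oct 14, 2022.
The notice of allowance issues: Oct 14, 2022 + 9 weeks = Dec 16, 2022.
The patent is granted: Dec 16, 2022 + 20 days = Jan 5, 2023.

Thursday, January 5, 2023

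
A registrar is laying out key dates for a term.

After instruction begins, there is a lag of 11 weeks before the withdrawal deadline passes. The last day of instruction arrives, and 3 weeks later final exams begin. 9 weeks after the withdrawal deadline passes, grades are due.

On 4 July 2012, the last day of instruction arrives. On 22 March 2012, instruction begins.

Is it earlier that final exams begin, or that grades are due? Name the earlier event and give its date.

The last day of instruction arrives: Jul 4, 2012.
Final exams begin: Jul 4, 2012 + 3 weeks = Jul 25, 2012.
Instruction begins: Mar 22, 2012.
The withdrawal deadline passes: Mar 22, 2012 + 11 weeks = Jun 7, 2012.
Grades are due: Jun 7, 2012 + 9 weeks = Aug 9, 2012.
Comparing: final exams begin on Jul 25, 2012 vs grades are due on Aug 9, 2012. Earlier: final exams begin.

Final exams begin — 25 July 2012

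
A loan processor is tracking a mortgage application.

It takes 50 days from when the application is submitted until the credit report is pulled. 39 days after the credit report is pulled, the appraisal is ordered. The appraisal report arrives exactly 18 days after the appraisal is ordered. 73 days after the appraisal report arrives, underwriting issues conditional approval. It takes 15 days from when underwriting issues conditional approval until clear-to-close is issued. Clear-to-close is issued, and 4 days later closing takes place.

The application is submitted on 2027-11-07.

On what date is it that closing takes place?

The application is submitted: Nov 7, 2027.
The credit report is pulled: Nov 7, 2027 + 50 days = Dec 27, 2027.
The appraisal is ordered: Dec 27, 2027 + 39 days = Feb 4, 2028.
The appraisal report arrives: Feb 4, 2028 + 18 days = Feb 22, 2028.
Underwriting issues conditional approval: Feb 22, 2028 + 73 days = May 5, 2028.
Clear-to-close is issued: May 5, 2028 + 15 days = May 20, 2028.
Closing takes place: May 20, 2028 + 4 days = May 24, 2028.

2028-05-24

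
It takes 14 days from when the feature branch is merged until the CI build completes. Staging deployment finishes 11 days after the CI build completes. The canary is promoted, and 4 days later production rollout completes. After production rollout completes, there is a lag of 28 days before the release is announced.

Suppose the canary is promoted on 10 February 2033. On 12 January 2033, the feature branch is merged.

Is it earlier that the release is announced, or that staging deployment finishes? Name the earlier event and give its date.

The canary is promoted: Feb 10, 2033.
Production rollout completes: Feb 10, 2033 + 4 days = Feb 14, 2033.
The release is announced: Feb 14, 2033 + 28 days = Mar 14, 2033.
The feature branch is merged: Jan 12, 2033.
The CI build completes: Jan 12, 2033 + 14 days = Jan 26, 2033.
Staging deployment finishes: Jan 26, 2033 + 11 days = Feb 6, 2033.
Comparing: the release is announced on Mar 14, 2033 vs staging deployment finishes on Feb 6, 2033. Earlier: staging deployment finishes.

Staging deployment finishes — 6 February 2033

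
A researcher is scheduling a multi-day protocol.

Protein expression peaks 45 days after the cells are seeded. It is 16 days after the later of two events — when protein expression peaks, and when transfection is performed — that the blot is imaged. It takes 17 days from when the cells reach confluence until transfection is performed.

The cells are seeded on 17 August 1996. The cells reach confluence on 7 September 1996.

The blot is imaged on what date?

17 October 1996

The cells are seeded: Aug 17, 1996.
Protein expression peaks: Aug 17, 1996 + 45 days = Oct 1, 1996.
The cells reach confluence: Sep 7, 1996.
Transfection is performed: Sep 7, 1996 + 17 days = Sep 24, 1996.
Both prerequisites met — protein expression peaks (Oct 1, 1996), transfection is performed (Sep 24, 1996); the later is Oct 1, 1996.
The blot is imaged: Oct 1, 1996 + 16 days = Oct 17, 1996.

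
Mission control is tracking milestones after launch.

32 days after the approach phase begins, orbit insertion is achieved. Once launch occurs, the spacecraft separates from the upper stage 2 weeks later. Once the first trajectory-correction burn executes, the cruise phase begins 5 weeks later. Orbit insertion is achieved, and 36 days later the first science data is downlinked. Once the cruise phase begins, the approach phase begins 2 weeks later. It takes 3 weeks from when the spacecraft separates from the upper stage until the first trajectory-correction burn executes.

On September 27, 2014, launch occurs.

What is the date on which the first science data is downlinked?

February 26, 2015

Launch occurs: Sep 27, 2014.
The spacecraft separates from the upper stage: Sep 27, 2014 + 2 weeks = Oct 11, 2014.
The first trajectory-correction burn executes: Oct 11, 2014 + 3 weeks = Nov 1, 2014.
The cruise phase begins: Nov 1, 2014 + 5 weeks = Dec 6, 2014.
The approach phase begins: Dec 6, 2014 + 2 weeks = Dec 20, 2014.
Orbit insertion is achieved: Dec 20, 2014 + 32 days = Jan 21, 2015.
The first science data is downlinked: Jan 21, 2015 + 36 days = Feb 26, 2015.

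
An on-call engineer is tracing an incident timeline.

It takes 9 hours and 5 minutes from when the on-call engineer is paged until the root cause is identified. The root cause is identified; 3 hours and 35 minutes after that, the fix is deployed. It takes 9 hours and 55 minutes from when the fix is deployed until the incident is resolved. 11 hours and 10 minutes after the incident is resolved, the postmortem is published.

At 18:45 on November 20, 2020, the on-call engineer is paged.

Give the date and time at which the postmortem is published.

04:30 on November 22, 2020

The on-call engineer is paged: 18:45 Nov 20, 2020.
The root cause is identified: 18:45 Nov 20, 2020 + 9h05m = 03:50 Nov 21, 2020.
The fix is deployed: 03:50 Nov 21, 2020 + 3h35m = 07:25 Nov 21, 2020.
The incident is resolved: 07:25 Nov 21, 2020 + 9h55m = 17:20 Nov 21, 2020.
The postmortem is published: 17:20 Nov 21, 2020 + 11h10m = 04:30 Nov 22, 2020.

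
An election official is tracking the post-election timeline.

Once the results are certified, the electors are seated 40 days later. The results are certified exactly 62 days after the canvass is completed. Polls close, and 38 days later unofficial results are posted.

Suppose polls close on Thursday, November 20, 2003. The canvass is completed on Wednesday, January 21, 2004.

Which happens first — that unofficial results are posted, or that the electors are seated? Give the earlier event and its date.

Unofficial results are posted — Sunday, December 28, 2003

Polls close: Nov 20, 2003.
Unofficial results are posted: Nov 20, 2003 + 38 days = Dec 28, 2003.
The canvass is completed: Jan 21, 2004.
The results are certified: Jan 21, 2004 + 62 days = Mar 23, 2004.
The electors are seated: Mar 23, 2004 + 40 days = May 2, 2004.
Comparing: unofficial results are posted on Dec 28, 2003 vs the electors are seated on May 2, 2004. Earlier: unofficial results are posted.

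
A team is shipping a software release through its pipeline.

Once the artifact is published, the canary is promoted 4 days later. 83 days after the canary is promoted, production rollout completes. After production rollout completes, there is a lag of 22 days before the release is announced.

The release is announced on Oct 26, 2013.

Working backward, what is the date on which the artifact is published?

The release is announced: Oct 26, 2013.
Production rollout completes: Oct 26, 2013 − 22 days = Oct 4, 2013.
The canary is promoted: Oct 4, 2013 − 83 days = Jul 13, 2013.
The artifact is published: Jul 13, 2013 − 4 days = Jul 9, 2013.

Jul 9, 2013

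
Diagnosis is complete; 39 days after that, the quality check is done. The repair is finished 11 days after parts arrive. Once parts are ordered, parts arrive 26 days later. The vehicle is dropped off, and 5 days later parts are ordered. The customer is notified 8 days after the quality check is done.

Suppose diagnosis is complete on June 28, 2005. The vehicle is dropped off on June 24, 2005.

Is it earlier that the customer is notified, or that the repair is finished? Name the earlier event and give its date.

The repair is finished — August 5, 2005

Diagnosis is complete: Jun 28, 2005.
The quality check is done: Jun 28, 2005 + 39 days = Aug 6, 2005.
The customer is notified: Aug 6, 2005 + 8 days = Aug 14, 2005.
The vehicle is dropped off: Jun 24, 2005.
Parts are ordered: Jun 24, 2005 + 5 days = Jun 29, 2005.
Parts arrive: Jun 29, 2005 + 26 days = Jul 25, 2005.
The repair is finished: Jul 25, 2005 + 11 days = Aug 5, 2005.
Comparing: the customer is notified on Aug 14, 2005 vs the repair is finished on Aug 5, 2005. Earlier: the repair is finished.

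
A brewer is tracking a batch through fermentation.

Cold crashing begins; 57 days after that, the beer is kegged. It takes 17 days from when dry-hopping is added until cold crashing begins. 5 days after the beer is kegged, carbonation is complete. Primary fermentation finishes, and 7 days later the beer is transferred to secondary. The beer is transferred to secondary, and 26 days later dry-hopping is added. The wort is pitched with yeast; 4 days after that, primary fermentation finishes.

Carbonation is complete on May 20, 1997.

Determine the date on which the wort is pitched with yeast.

Carbonation is complete: May 20, 1997.
The beer is kegged: May 20, 1997 − 5 days = May 15, 1997.
Cold crashing begins: May 15, 1997 − 57 days = Mar 19, 1997.
Dry-hopping is added: Mar 19, 1997 − 17 days = Mar 2, 1997.
The beer is transferred to secondary: Mar 2, 1997 − 26 days = Feb 4, 1997.
Primary fermentation finishes: Feb 4, 1997 − 7 days = Jan 28, 1997.
The wort is pitched with yeast: Jan 28, 1997 − 4 days = Jan 24, 1997.

Jan 24, 1997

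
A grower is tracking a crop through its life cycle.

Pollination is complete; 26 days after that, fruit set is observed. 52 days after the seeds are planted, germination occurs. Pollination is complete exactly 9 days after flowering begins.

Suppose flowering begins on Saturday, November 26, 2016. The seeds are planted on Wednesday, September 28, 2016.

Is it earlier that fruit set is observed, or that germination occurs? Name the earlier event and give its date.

Germination occurs — Saturday, November 19, 2016

Flowering begins: Nov 26, 2016.
Pollination is complete: Nov 26, 2016 + 9 days = Dec 5, 2016.
Fruit set is observed: Dec 5, 2016 + 26 days = Dec 31, 2016.
The seeds are planted: Sep 28, 2016.
Germination occurs: Sep 28, 2016 + 52 days = Nov 19, 2016.
Comparing: fruit set is observed on Dec 31, 2016 vs germination occurs on Nov 19, 2016. Earlier: germination occurs.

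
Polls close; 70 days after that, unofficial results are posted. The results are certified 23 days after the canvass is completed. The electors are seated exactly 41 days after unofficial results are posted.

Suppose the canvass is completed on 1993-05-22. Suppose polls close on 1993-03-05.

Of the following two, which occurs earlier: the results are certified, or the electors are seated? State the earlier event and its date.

The results are certified — 1993-06-14

The canvass is completed: May 22, 1993.
The results are certified: May 22, 1993 + 23 days = Jun 14, 1993.
Polls close: Mar 5, 1993.
Unofficial results are posted: Mar 5, 1993 + 70 days = May 14, 1993.
The electors are seated: May 14, 1993 + 41 days = Jun 24, 1993.
Comparing: the results are certified on Jun 14, 1993 vs the electors are seated on Jun 24, 1993. Earlier: the results are certified.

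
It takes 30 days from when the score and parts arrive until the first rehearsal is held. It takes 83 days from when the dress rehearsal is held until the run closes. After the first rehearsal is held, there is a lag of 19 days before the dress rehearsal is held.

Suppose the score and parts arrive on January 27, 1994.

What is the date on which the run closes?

The score and parts arrive: Jan 27, 1994.
The first rehearsal is held: Jan 27, 1994 + 30 days = Feb 26, 1994.
The dress rehearsal is held: Feb 26, 1994 + 19 days = Mar 17, 1994.
The run closes: Mar 17, 1994 + 83 days = Jun 8, 1994.

June 8, 1994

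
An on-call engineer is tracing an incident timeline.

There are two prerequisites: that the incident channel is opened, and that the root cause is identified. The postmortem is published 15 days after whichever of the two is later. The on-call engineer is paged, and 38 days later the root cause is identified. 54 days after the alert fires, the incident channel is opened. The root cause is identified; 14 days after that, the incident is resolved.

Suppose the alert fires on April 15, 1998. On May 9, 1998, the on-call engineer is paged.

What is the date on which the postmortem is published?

The alert fires: Apr 15, 1998.
The incident channel is opened: Apr 15, 1998 + 54 days = Jun 8, 1998.
The on-call engineer is paged: May 9, 1998.
The root cause is identified: May 9, 1998 + 38 days = Jun 16, 1998.
Both prerequisites met — the incident channel is opened (Jun 8, 1998), the root cause is identified (Jun 16, 1998); the later is Jun 16, 1998.
The postmortem is published: Jun 16, 1998 + 15 days = Jul 1, 1998.

July 1, 1998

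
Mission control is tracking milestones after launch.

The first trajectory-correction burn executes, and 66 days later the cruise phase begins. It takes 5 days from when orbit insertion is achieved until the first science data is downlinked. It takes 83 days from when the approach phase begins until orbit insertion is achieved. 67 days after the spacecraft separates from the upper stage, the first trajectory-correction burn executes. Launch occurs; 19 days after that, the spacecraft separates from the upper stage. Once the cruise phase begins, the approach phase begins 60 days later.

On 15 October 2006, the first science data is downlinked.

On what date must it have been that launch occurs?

The first science data is downlinked: Oct 15, 2006.
Orbit insertion is achieved: Oct 15, 2006 − 5 days = Oct 10, 2006.
The approach phase begins: Oct 10, 2006 − 83 days = Jul 19, 2006.
The cruise phase begins: Jul 19, 2006 − 60 days = May 20, 2006.
The first trajectory-correction burn executes: May 20, 2006 − 66 days = Mar 15, 2006.
The spacecraft separates from the upper stage: Mar 15, 2006 − 67 days = Jan 7, 2006.
Launch occurs: Jan 7, 2006 − 19 days = Dec 19, 2005.

19 December 2005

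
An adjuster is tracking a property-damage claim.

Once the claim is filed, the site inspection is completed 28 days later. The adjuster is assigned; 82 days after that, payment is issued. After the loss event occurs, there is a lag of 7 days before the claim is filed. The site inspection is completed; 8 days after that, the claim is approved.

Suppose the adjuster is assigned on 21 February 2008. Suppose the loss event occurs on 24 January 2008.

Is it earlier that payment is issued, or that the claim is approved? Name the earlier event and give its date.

The adjuster is assigned: Feb 21, 2008.
Payment is issued: Feb 21, 2008 + 82 days = May 13, 2008.
The loss event occurs: Jan 24, 2008.
The claim is filed: Jan 24, 2008 + 7 days = Jan 31, 2008.
The site inspection is completed: Jan 31, 2008 + 28 days = Feb 28, 2008.
The claim is approved: Feb 28, 2008 + 8 days = Mar 7, 2008.
Comparing: payment is issued on May 13, 2008 vs the claim is approved on Mar 7, 2008. Earlier: the claim is approved.

The claim is approved — 7 March 2008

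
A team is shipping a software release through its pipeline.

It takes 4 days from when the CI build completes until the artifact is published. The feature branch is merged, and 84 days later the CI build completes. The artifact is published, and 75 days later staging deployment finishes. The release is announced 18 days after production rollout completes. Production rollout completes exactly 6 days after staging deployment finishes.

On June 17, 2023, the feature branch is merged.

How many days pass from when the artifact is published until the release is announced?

Causal path: the artifact is published → staging deployment finishes → production rollout completes → the release is announced.
Total delay along the path: 75 + 6 + 18 = 99 days.

99 days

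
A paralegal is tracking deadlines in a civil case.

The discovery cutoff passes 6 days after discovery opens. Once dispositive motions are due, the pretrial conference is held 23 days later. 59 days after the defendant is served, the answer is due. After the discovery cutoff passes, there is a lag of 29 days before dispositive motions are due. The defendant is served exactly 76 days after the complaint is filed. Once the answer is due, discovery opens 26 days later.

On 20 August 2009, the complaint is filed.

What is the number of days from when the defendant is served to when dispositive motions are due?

120 days

Causal path: the defendant is served → the answer is due → discovery opens → the discovery cutoff passes → dispositive motions are due.
Total delay along the path: 59 + 26 + 6 + 29 = 120 days.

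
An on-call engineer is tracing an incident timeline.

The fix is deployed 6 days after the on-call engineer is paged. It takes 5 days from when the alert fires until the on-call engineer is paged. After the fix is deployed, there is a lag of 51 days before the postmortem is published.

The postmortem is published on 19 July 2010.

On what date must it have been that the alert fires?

18 May 2010

The postmortem is published: Jul 19, 2010.
The fix is deployed: Jul 19, 2010 − 51 days = May 29, 2010.
The on-call engineer is paged: May 29, 2010 − 6 days = May 23, 2010.
The alert fires: May 23, 2010 − 5 days = May 18, 2010.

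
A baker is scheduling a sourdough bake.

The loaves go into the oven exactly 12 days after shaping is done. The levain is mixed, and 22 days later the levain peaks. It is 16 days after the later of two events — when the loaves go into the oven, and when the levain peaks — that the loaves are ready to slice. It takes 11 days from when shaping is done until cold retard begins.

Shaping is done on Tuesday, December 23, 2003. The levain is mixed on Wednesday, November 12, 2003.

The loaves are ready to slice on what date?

Shaping is done: Dec 23, 2003.
The loaves go into the oven: Dec 23, 2003 + 12 days = Jan 4, 2004.
The levain is mixed: Nov 12, 2003.
The levain peaks: Nov 12, 2003 + 22 days = Dec 4, 2003.
Both prerequisites met — the loaves go into the oven (Jan 4, 2004), the levain peaks (Dec 4, 2003); the later is Jan 4, 2004.
The loaves are ready to slice: Jan 4, 2004 + 16 days = Jan 20, 2004.

Tuesday, January 20, 2004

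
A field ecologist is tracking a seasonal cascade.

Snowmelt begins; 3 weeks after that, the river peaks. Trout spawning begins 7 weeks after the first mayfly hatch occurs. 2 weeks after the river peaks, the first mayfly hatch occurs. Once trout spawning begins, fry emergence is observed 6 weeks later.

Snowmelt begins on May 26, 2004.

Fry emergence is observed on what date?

September 29, 2004

Snowmelt begins: May 26, 2004.
The river peaks: May 26, 2004 + 3 weeks = Jun 16, 2004.
The first mayfly hatch occurs: Jun 16, 2004 + 2 weeks = Jun 30, 2004.
Trout spawning begins: Jun 30, 2004 + 7 weeks = Aug 18, 2004.
Fry emergence is observed: Aug 18, 2004 + 6 weeks = Sep 29, 2004.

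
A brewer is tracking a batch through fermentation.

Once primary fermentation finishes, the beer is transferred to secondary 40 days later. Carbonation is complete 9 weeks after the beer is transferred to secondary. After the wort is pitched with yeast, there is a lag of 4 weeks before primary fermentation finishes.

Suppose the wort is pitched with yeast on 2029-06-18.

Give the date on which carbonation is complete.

The wort is pitched with yeast: Jun 18, 2029.
Primary fermentation finishes: Jun 18, 2029 + 4 weeks = Jul 16, 2029.
The beer is transferred to secondary: Jul 16, 2029 + 40 days = Aug 25, 2029.
Carbonation is complete: Aug 25, 2029 + 9 weeks = Oct 27, 2029.

2029-10-27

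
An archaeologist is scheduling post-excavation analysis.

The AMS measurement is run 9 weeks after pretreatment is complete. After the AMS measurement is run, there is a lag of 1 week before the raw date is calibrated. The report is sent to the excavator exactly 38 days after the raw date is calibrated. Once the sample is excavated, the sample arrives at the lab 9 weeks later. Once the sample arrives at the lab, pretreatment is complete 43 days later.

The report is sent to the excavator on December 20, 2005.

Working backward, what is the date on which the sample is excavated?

May 20, 2005

The report is sent to the excavator: Dec 20, 2005.
The raw date is calibrated: Dec 20, 2005 − 38 days = Nov 12, 2005.
The AMS measurement is run: Nov 12, 2005 − 1 week = Nov 5, 2005.
Pretreatment is complete: Nov 5, 2005 − 9 weeks = Sep 3, 2005.
The sample arrives at the lab: Sep 3, 2005 − 43 days = Jul 22, 2005.
The sample is excavated: Jul 22, 2005 − 9 weeks = May 20, 2005.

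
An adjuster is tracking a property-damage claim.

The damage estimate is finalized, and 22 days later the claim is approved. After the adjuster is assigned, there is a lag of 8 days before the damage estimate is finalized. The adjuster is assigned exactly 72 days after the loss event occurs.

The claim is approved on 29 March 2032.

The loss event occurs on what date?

The claim is approved: Mar 29, 2032.
The damage estimate is finalized: Mar 29, 2032 − 22 days = Mar 7, 2032.
The adjuster is assigned: Mar 7, 2032 − 8 days = Feb 28, 2032.
The loss event occurs: Feb 28, 2032 − 72 days = Dec 18, 2031.

18 December 2031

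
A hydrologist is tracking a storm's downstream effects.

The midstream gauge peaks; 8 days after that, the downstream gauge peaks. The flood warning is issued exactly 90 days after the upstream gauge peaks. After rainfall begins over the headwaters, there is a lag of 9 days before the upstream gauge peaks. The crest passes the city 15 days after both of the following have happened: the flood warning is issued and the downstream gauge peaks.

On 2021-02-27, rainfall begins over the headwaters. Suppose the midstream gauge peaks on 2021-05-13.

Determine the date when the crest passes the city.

Rainfall begins over the headwaters: Feb 27, 2021.
The upstream gauge peaks: Feb 27, 2021 + 9 days = Mar 8, 2021.
The flood warning is issued: Mar 8, 2021 + 90 days = Jun 6, 2021.
The midstream gauge peaks: May 13, 2021.
The downstream gauge peaks: May 13, 2021 + 8 days = May 21, 2021.
Both prerequisites met — the flood warning is issued (Jun 6, 2021), the downstream gauge peaks (May 21, 2021); the later is Jun 6, 2021.
The crest passes the city: Jun 6, 2021 + 15 days = Jun 21, 2021.

2021-06-21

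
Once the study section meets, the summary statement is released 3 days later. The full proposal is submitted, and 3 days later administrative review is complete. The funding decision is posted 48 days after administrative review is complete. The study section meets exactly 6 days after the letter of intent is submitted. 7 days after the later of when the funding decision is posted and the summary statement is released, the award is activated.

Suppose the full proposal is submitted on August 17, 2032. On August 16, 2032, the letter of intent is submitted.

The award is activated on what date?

October 14, 2032

The full proposal is submitted: Aug 17, 2032.
Administrative review is complete: Aug 17, 2032 + 3 days = Aug 20, 2032.
The funding decision is posted: Aug 20, 2032 + 48 days = Oct 7, 2032.
The letter of intent is submitted: Aug 16, 2032.
The study section meets: Aug 16, 2032 + 6 days = Aug 22, 2032.
The summary statement is released: Aug 22, 2032 + 3 days = Aug 25, 2032.
Both prerequisites met — the funding decision is posted (Oct 7, 2032), the summary statement is released (Aug 25, 2032); the later is Oct 7, 2032.
The award is activated: Oct 7, 2032 + 7 days = Oct 14, 2032.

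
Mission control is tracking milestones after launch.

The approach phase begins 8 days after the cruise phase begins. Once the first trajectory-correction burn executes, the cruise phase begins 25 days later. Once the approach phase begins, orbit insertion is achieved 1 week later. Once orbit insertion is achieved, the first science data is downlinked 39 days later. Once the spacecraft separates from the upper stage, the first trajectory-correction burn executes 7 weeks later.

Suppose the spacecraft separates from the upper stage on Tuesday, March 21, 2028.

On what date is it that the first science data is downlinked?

Thursday, July 27, 2028

The spacecraft separates from the upper stage: Mar 21, 2028.
The first trajectory-correction burn executes: Mar 21, 2028 + 7 weeks = May 9, 2028.
The cruise phase begins: May 9, 2028 + 25 days = Jun 3, 2028.
The approach phase begins: Jun 3, 2028 + 8 days = Jun 11, 2028.
Orbit insertion is achieved: Jun 11, 2028 + 1 week = Jun 18, 2028.
The first science data is downlinked: Jun 18, 2028 + 39 days = Jul 27, 2028.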